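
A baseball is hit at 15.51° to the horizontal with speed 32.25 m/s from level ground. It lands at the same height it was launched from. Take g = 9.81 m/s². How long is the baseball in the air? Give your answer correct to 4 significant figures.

1.758 s

Vertical component: v_y = 32.25 sin 15.51° = 8.6239 m/s.
For a projectile landing at launch height, time of flight is t = 2 v_y / g = 2 × 8.6239 / 9.81 = 1.758 s.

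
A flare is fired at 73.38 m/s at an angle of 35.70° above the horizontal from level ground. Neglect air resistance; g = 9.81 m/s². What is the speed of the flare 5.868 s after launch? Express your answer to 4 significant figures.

61.39 m/s

v_x = 73.38 cos 35.70° = 59.591 m/s (constant).
v_y(t) = 73.38 sin 35.70° − g t = 42.820 − 9.81 × 5.868 = -14.745 m/s.
Speed = √(v_x² + v_y²) = √(3551.1 + 217.42) = 61.39 m/s.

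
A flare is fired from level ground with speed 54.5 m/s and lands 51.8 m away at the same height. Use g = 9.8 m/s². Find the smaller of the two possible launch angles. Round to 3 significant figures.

4.92°

Level-ground range: R = v₀² sin(2θ)/g ⇒ sin 2θ = R g / v₀² = 51.8×9.8/54.5² = 0.1709.
2θ = arcsin(0.1709) = 9.840° or 180° − 9.840° = 170.160°.
So θ = 4.92° or θ = 85.1°.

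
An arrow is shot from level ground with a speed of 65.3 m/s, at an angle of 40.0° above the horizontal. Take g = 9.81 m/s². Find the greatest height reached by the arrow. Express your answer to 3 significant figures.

89.8 m

Vertical component of launch velocity: v_y = 65.3 sin 40.0° = 41.97 m/s.
At the highest point the vertical velocity is zero, so v_y² = 2 g h_max.
h_max = (41.97)² / (2 × 9.81) = 1761 / 19.62 = 89.8 m.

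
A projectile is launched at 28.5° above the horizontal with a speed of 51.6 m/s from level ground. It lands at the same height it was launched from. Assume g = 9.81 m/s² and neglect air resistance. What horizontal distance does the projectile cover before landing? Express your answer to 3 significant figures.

For level ground, R = v₀² sin(2θ) / g.
sin(2 × 28.5°) = sin 57.00° = 0.8387.
R = (51.6)² × 0.8387 / 9.81 = 228 m.

228 m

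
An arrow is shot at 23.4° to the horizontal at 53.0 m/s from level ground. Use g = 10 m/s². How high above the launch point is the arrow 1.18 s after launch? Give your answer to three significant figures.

17.9 m

v_y0 = 53.0 sin 23.4° = 21.05 m/s.
y(t) = v_y0 t − ½ g t² = 21.05×1.18 − 5.000×1.18² = 17.9 m.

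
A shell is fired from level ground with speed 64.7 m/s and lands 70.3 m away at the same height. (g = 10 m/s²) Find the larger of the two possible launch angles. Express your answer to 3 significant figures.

85.2°

Level-ground range: R = v₀² sin(2θ)/g ⇒ sin 2θ = R g / v₀² = 70.3×10/64.7² = 0.1679.
2θ = arcsin(0.1679) = 9.666° or 180° − 9.666° = 170.334°.
So θ = 4.83° or θ = 85.2°.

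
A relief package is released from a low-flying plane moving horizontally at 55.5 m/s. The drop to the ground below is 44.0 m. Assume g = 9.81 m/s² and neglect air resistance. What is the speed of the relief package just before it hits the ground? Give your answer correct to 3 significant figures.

62.8 m/s

Fall time: t = √(2 × 44.0 / 9.81) = 2.995 s.
At impact: v_x = 55.5 m/s (unchanged), v_y = g t = 9.81 × 2.995 = 29.38 m/s.
Speed = √(v_x² + v_y²) = √(3080 + 863.2) = 62.8 m/s.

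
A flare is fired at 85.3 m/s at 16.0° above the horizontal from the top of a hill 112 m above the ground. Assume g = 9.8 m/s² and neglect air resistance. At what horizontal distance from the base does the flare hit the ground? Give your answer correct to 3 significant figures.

635 m

Components: v_x = 85.3 cos 16.0° = 82.00 m/s, v_y = 85.3 sin 16.0° = 23.51 m/s.
Vertical: 0 = 112 + 23.51 t − ½(9.8) t² ⇒ 4.900 t² − 23.51 t − 112 = 0.
t = [23.51 + √(552.7 + 2195)] / 9.800 = 7.748 s.
Horizontal: R = v_x · t = 82.00 × 7.748 = 635 m.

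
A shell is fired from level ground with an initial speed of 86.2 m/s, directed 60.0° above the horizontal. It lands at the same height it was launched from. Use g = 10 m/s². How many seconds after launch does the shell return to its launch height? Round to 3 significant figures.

14.9 s

Vertical component: v_y = 86.2 sin 60.0° = 74.65 m/s.
For a projectile landing at launch height, time of flight is t = 2 v_y / g = 2 × 74.65 / 10 = 14.9 s.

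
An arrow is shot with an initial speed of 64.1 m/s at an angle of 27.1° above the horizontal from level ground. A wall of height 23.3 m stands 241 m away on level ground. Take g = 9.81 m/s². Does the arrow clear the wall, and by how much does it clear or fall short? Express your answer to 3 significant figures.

Yes — it clears the wall by 12.5 m.

v_x = 64.1 cos 27.1° = 57.06 m/s; v_y0 = 64.1 sin 27.1° = 29.20 m/s.
Time to reach the wall: t = 241 / 57.06 = 4.224 s.
Height at that point: y = 29.20×4.224 − 4.905×4.224² = 35.82 m.
That is 35.82 − 23.3 = 12.5 m above the top of the wall, so the arrow clears it.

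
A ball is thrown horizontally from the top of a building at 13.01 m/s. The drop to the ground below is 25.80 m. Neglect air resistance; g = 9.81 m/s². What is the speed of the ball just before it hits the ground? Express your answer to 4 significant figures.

25.99 m/s

Fall time: t = √(2 × 25.80 / 9.81) = 2.2935 s.
At impact: v_x = 13.01 m/s (unchanged), v_y = g t = 9.81 × 2.2935 = 22.499 m/s.
Speed = √(v_x² + v_y²) = √(169.26 + 506.21) = 25.99 m/s.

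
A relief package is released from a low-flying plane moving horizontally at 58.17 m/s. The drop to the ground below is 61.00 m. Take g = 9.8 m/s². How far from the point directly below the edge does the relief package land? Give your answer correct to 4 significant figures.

205.2 m

Initial vertical velocity is zero, so the fall time comes from h = ½ g t²: t = √(2 × 61.00 / 9.8) = 3.5283 s.
Horizontal motion is uniform at 58.17 m/s, so x = 58.17 × 3.5283 = 205.2 m.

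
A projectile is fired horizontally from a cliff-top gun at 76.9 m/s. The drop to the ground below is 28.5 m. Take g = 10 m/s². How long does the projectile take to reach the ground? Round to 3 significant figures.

The horizontal speed doesn't affect the fall. With v_y0 = 0, h = ½ g t².
t = √(2 × 28.5 / 10) = √5.700 = 2.39 s.

2.39 s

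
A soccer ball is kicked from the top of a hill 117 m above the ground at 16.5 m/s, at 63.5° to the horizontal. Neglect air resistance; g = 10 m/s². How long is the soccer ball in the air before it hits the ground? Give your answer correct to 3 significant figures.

Vertical component: v_y = 16.5 sin 63.5° = 14.77 m/s.
Taking up as positive with launch at y = 117 m, landing at y = 0: 0 = 117 + 14.77 t − ½(10) t².
Solving 5.000 t² − 14.77 t − 117 = 0 gives t = [14.77 + √(14.77² + 4·5.000·117)] / 10.00 = 6.53 s.

6.53 s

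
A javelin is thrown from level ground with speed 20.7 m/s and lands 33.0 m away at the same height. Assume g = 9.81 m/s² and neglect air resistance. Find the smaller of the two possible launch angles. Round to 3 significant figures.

24.5°

Level-ground range: R = v₀² sin(2θ)/g ⇒ sin 2θ = R g / v₀² = 33.0×9.81/20.7² = 0.7555.
2θ = arcsin(0.7555) = 49.07° or 180° − 49.07° = 130.93°.
So θ = 24.5° or θ = 65.5°.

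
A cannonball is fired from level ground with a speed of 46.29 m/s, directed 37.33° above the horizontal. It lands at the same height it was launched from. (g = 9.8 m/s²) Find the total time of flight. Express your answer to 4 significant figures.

5.729 s

Vertical component: v_y = 46.29 sin 37.33° = 28.070 m/s.
For a projectile landing at launch height, time of flight is t = 2 v_y / g = 2 × 28.070 / 9.8 = 5.729 s.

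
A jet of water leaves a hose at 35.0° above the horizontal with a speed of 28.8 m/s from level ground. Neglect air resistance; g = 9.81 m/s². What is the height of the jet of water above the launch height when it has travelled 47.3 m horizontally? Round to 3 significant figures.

13.4 m

v_x = 28.8 cos 35.0° = 23.59 m/s, v_y0 = 28.8 sin 35.0° = 16.52 m/s.
Time to reach x = 47.3 m: t = x / v_x = 47.3 / 23.59 = 2.005 s.
y = v_y0 t − ½ g t² = 16.52×2.005 − 4.905×2.005² = 13.4 m.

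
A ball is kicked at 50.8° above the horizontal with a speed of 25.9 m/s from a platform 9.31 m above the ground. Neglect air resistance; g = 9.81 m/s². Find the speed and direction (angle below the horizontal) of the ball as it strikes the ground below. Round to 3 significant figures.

v_x = 25.9 cos 50.8° = 16.37 m/s (constant).
|v_y| at impact = √((20.07)² + 2×9.81×9.31) = 24.20 m/s.
Speed = √(16.37² + 24.20²) = 29.2 m/s; angle = arctan(24.20/16.37) = 55.9° below horizontal.

29.2 m/s at 55.9° below the horizontal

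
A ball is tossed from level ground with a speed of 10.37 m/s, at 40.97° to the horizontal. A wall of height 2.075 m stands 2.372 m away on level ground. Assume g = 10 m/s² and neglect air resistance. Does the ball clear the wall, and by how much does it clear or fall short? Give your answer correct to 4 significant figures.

No — it falls 0.4741 m short of clearing the wall.

v_x = 10.37 cos 40.97° = 7.8299 m/s; v_y0 = 10.37 sin 40.97° = 6.7992 m/s.
Time to reach the wall: t = 2.372 / 7.8299 = 0.30294 s.
Height at that point: y = 6.7992×0.30294 − 5.000×0.30294² = 1.6009 m.
That is 2.075 − 1.6009 = 0.4741 m below the top of the wall, so the ball does not clear it.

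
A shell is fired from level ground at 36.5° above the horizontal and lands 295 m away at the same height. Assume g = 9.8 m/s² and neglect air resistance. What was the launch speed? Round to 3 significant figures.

55.0 m/s

On level ground, R = v₀² sin(2θ) / g, so v₀ = √(R g / sin 2θ).
sin(2 × 36.5°) = 0.9563.
v₀ = √(295 × 9.8 / 0.9563) = √3023 = 55.0 m/s.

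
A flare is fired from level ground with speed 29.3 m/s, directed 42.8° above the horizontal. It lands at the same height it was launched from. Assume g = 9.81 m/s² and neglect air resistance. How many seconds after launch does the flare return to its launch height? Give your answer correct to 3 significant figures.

Vertical component: v_y = 29.3 sin 42.8° = 19.91 m/s.
For a projectile landing at launch height, time of flight is t = 2 v_y / g = 2 × 19.91 / 9.81 = 4.06 s.

4.06 s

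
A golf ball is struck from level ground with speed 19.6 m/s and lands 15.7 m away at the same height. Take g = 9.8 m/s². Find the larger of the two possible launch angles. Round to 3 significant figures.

78.2°

Level-ground range: R = v₀² sin(2θ)/g ⇒ sin 2θ = R g / v₀² = 15.7×9.8/19.6² = 0.4005.
2θ = arcsin(0.4005) = 23.61° or 180° − 23.61° = 156.39°.
So θ = 11.8° or θ = 78.2°.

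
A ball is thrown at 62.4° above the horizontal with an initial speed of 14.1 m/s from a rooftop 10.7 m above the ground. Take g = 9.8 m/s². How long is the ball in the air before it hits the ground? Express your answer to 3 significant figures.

Vertical component: v_y = 14.1 sin 62.4° = 12.50 m/s.
Taking up as positive with launch at y = 10.7 m, landing at y = 0: 0 = 10.7 + 12.50 t − ½(9.8) t².
Solving 4.900 t² − 12.50 t − 10.7 = 0 gives t = [12.50 + √(12.50² + 4·4.900·10.7)] / 9.800 = 3.23 s.

3.23 s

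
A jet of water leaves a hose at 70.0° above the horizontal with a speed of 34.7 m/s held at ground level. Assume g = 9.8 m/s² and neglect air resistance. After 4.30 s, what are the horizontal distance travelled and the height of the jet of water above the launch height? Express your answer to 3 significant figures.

v_x = 34.7 cos 70.0° = 11.87 m/s; v_y0 = 34.7 sin 70.0° = 32.61 m/s.
x = v_x t = 11.87 × 4.30 = 51.0 m.
y = v_y0 t − ½ g t² = 32.61×4.30 − 4.900×4.30² = 49.6 m.

x = 51.0 m, y = 49.6 m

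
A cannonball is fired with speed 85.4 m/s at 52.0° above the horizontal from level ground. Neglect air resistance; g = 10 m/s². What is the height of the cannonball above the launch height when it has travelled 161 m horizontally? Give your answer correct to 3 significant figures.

v_x = 85.4 cos 52.0° = 52.58 m/s, v_y0 = 85.4 sin 52.0° = 67.30 m/s.
Time to reach x = 161 m: t = x / v_x = 161 / 52.58 = 3.062 s.
y = v_y0 t − ½ g t² = 67.30×3.062 − 5.000×3.062² = 159 m.

159 m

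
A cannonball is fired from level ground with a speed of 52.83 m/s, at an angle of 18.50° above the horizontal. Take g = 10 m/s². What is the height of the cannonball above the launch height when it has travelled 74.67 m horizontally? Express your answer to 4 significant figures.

13.88 m

v_x = 52.83 cos 18.50° = 50.100 m/s, v_y0 = 52.83 sin 18.50° = 16.763 m/s.
Time to reach x = 74.67 m: t = x / v_x = 74.67 / 50.100 = 1.4904 s.
y = v_y0 t − ½ g t² = 16.763×1.4904 − 5.000×1.4904² = 13.88 m.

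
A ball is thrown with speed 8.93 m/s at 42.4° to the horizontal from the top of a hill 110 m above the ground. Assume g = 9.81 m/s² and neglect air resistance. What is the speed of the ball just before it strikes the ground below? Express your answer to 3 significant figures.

47.3 m/s

v_x = 8.93 cos 42.4° = 6.594 m/s is unchanged throughout.
For the vertical component, v_y² = v_y0² + 2 g h = (6.022)² + 2×9.81×110 = 2194, so |v_y| = 46.84 m/s.
Impact speed = √(v_x² + v_y²) = √(43.48 + 2194) = 47.3 m/s.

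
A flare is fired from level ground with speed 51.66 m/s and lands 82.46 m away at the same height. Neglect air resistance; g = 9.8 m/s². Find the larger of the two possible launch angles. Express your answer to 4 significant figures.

81.19°

Level-ground range: R = v₀² sin(2θ)/g ⇒ sin 2θ = R g / v₀² = 82.46×9.8/51.66² = 0.3028.
2θ = arcsin(0.3028) = 17.626° or 180° − 17.626° = 162.374°.
So θ = 8.813° or θ = 81.19°.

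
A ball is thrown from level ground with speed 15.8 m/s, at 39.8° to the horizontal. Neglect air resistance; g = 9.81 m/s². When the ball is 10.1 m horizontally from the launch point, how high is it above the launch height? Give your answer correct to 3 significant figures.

v_x = 15.8 cos 39.8° = 12.14 m/s, v_y0 = 15.8 sin 39.8° = 10.11 m/s.
Time to reach x = 10.1 m: t = x / v_x = 10.1 / 12.14 = 0.8320 s.
y = v_y0 t − ½ g t² = 10.11×0.8320 − 4.905×0.8320² = 5.02 m.

5.02 m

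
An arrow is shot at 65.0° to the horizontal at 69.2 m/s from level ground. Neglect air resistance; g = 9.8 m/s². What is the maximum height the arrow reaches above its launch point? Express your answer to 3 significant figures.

201 m

Vertical component of launch velocity: v_y = 69.2 sin 65.0° = 62.72 m/s.
At the highest point the vertical velocity is zero, so v_y² = 2 g h_max.
h_max = (62.72)² / (2 × 9.8) = 3934 / 19.60 = 201 m.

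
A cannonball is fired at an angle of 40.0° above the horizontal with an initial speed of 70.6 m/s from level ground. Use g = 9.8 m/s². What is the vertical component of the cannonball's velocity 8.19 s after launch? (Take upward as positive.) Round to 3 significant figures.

-34.9 m/s

Initial vertical component: v_y0 = 70.6 sin 40.0° = 45.38 m/s.
v_y(t) = v_y0 − g t = 45.38 − 9.8 × 8.19 = -34.9 m/s.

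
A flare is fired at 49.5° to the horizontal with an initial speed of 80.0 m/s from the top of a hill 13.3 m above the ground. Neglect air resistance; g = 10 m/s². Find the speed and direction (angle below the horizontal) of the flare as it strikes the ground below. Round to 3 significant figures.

81.6 m/s at 50.5° below the horizontal

v_x = 80.0 cos 49.5° = 51.96 m/s (constant).
|v_y| at impact = √((60.83)² + 2×10×13.3) = 62.98 m/s.
Speed = √(51.96² + 62.98²) = 81.6 m/s; angle = arctan(62.98/51.96) = 50.5° below horizontal.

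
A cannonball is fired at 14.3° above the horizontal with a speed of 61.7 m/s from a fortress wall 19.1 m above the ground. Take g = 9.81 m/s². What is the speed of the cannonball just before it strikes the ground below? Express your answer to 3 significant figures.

v_x = 61.7 cos 14.3° = 59.79 m/s is unchanged throughout.
For the vertical component, v_y² = v_y0² + 2 g h = (15.24)² + 2×9.81×19.1 = 607.0, so |v_y| = 24.64 m/s.
Impact speed = √(v_x² + v_y²) = √(3575 + 607.0) = 64.7 m/s.

64.7 m/s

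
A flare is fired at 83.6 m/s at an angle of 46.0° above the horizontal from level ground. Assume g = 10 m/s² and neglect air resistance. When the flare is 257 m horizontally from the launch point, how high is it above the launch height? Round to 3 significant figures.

v_x = 83.6 cos 46.0° = 58.07 m/s, v_y0 = 83.6 sin 46.0° = 60.14 m/s.
Time to reach x = 257 m: t = x / v_x = 257 / 58.07 = 4.426 s.
y = v_y0 t − ½ g t² = 60.14×4.426 − 5.000×4.426² = 168 m.

168 m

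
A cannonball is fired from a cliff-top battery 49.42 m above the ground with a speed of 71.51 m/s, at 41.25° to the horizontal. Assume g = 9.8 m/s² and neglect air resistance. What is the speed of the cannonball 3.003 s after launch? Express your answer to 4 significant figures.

v_x = 71.51 cos 41.25° = 53.764 m/s (constant).
v_y(t) = 71.51 sin 41.25° − g t = 47.150 − 9.8 × 3.003 = 17.721 m/s.
Speed = √(v_x² + v_y²) = √(2890.6 + 314.03) = 56.61 m/s.

56.61 m/s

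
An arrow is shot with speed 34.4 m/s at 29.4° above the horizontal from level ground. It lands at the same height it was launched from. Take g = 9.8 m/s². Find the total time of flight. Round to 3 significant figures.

3.45 s

Vertical component: v_y = 34.4 sin 29.4° = 16.89 m/s.
For a projectile landing at launch height, time of flight is t = 2 v_y / g = 2 × 16.89 / 9.8 = 3.45 s.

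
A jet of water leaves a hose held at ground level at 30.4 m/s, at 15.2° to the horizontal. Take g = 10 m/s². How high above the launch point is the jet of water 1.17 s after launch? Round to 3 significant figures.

2.48 m

v_y0 = 30.4 sin 15.2° = 7.971 m/s.
y(t) = v_y0 t − ½ g t² = 7.971×1.17 − 5.000×1.17² = 2.48 m.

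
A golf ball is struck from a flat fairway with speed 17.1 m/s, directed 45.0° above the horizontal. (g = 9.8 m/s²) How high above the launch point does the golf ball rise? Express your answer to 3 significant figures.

7.46 m

Vertical component of launch velocity: v_y = 17.1 sin 45.0° = 12.09 m/s.
At the highest point the vertical velocity is zero, so v_y² = 2 g h_max.
h_max = (12.09)² / (2 × 9.8) = 146.2 / 19.60 = 7.46 m.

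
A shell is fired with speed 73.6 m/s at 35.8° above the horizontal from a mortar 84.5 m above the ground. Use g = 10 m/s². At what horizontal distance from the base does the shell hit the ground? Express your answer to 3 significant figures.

Components: v_x = 73.6 cos 35.8° = 59.69 m/s, v_y = 73.6 sin 35.8° = 43.05 m/s.
Vertical: 0 = 84.5 + 43.05 t − ½(10) t² ⇒ 5.000 t² − 43.05 t − 84.5 = 0.
t = [43.05 + √(1853 + 1690)] / 10.00 = 10.26 s.
Horizontal: R = v_x · t = 59.69 × 10.26 = 612 m.

612 m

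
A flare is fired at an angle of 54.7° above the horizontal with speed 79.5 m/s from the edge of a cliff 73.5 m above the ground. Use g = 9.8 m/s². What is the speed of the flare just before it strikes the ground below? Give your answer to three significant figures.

v_x = 79.5 cos 54.7° = 45.94 m/s is unchanged throughout.
For the vertical component, v_y² = v_y0² + 2 g h = (64.88)² + 2×9.8×73.5 = 5650, so |v_y| = 75.17 m/s.
Impact speed = √(v_x² + v_y²) = √(2110 + 5650) = 88.1 m/s.

88.1 m/s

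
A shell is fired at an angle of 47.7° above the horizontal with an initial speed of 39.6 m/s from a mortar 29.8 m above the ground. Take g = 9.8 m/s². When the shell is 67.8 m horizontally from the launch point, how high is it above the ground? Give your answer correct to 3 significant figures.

72.6 m

v_x = 39.6 cos 47.7° = 26.65 m/s, v_y0 = 39.6 sin 47.7° = 29.29 m/s.
Time to reach x = 67.8 m: t = x / v_x = 67.8 / 26.65 = 2.544 s.
y = 29.8 + v_y0 t − ½ g t² = 29.8 + 29.29×2.544 − 4.900×2.544² = 72.6 m.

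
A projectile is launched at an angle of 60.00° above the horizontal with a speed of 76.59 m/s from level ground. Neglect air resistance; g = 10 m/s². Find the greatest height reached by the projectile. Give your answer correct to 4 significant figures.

220.0 m

Vertical component of launch velocity: v_y = 76.59 sin 60.00° = 66.329 m/s.
At the highest point the vertical velocity is zero, so v_y² = 2 g h_max.
h_max = (66.329)² / (2 × 10) = 4399.5 / 20.00 = 220.0 m.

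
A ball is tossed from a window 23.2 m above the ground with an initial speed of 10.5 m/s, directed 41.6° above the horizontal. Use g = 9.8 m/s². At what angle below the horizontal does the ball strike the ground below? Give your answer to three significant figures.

70.7°

v_x = 10.5 cos 41.6° = 7.852 m/s.
At impact |v_y| = √(v_y0² + 2 g h) = √(6.971² + 2×9.8×23.2) = 22.43 m/s.
Angle below horizontal = arctan(|v_y| / v_x) = arctan(22.43 / 7.852) = 70.7°.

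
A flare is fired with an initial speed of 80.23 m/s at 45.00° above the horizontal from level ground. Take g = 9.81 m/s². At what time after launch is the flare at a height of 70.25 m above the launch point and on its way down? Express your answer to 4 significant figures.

10.16 s

v_y0 = 80.23 sin 45.00° = 56.731 m/s.
Set y = v_y0 t − ½ g t² = 70.25: 4.905 t² − 56.731 t + 70.25 = 0.
t = [56.731 ± √(3218.4 − 1378.3)] / 9.81 = (56.731 ± 42.896) / 9.81, giving t = 1.410 s or t = 10.16 s.
On the way down corresponds to the larger root: t = 10.16 s.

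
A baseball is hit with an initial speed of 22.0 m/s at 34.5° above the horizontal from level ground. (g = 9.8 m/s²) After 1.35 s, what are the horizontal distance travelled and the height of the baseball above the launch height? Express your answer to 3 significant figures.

x = 24.5 m, y = 7.89 m

v_x = 22.0 cos 34.5° = 18.13 m/s; v_y0 = 22.0 sin 34.5° = 12.46 m/s.
x = v_x t = 18.13 × 1.35 = 24.5 m.
y = v_y0 t − ½ g t² = 12.46×1.35 − 4.900×1.35² = 7.89 m.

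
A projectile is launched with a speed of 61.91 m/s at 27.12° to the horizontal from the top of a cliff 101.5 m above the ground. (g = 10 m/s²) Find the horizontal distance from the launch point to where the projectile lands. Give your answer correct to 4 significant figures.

Components: v_x = 61.91 cos 27.12° = 55.103 m/s, v_y = 61.91 sin 27.12° = 28.222 m/s.
Vertical: 0 = 101.5 + 28.222 t − ½(10) t² ⇒ 5.000 t² − 28.222 t − 101.5 = 0.
t = [28.222 + √(796.48 + 2030.0)] / 10.00 = 8.1387 s.
Horizontal: R = v_x · t = 55.103 × 8.1387 = 448.5 m.

448.5 m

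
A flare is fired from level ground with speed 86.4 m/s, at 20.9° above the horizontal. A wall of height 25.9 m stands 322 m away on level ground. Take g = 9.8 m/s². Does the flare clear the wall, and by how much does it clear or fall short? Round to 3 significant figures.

Yes — it clears the wall by 19.1 m.

v_x = 86.4 cos 20.9° = 80.72 m/s; v_y0 = 86.4 sin 20.9° = 30.82 m/s.
Time to reach the wall: t = 322 / 80.72 = 3.989 s.
Height at that point: y = 30.82×3.989 − 4.900×3.989² = 44.97 m.
That is 44.97 − 25.9 = 19.1 m above the top of the wall, so the flare clears it.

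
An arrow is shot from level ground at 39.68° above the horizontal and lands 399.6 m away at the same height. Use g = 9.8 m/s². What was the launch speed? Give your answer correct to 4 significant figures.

63.12 m/s

On level ground, R = v₀² sin(2θ) / g, so v₀ = √(R g / sin 2θ).
sin(2 × 39.68°) = 0.9828.
v₀ = √(399.6 × 9.8 / 0.9828) = √3984.6 = 63.12 m/s.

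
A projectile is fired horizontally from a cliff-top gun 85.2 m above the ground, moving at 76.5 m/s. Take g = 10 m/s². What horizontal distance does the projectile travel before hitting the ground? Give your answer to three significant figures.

Initial vertical velocity is zero, so the fall time comes from h = ½ g t²: t = √(2 × 85.2 / 10) = 4.128 s.
Horizontal motion is uniform at 76.5 m/s, so x = 76.5 × 4.128 = 316 m.

316 m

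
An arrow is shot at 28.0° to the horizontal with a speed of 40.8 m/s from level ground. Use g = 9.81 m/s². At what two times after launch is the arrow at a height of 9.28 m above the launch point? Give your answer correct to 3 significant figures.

v_y0 = 40.8 sin 28.0° = 19.15 m/s.
Set y = v_y0 t − ½ g t² = 9.28: 4.905 t² − 19.15 t + 9.28 = 0.
t = [19.15 ± √(366.7 − 182.1)] / 9.81 = (19.15 ± 13.59) / 9.81, giving t = 0.567 s or t = 3.34 s.
So the arrow is at 9.28 m at t = 0.567 s (rising) and t = 3.34 s (falling).

0.567 s and 3.34 s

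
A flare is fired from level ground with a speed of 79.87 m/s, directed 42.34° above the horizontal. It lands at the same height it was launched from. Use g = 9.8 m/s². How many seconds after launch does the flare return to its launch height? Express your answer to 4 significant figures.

Vertical component: v_y = 79.87 sin 42.34° = 53.795 m/s.
For a projectile landing at launch height, time of flight is t = 2 v_y / g = 2 × 53.795 / 9.8 = 10.98 s.

10.98 s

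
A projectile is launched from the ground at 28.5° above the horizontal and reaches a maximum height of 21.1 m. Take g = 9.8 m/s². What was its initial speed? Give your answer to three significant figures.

At maximum height v_y = 0, so (v₀ sin θ)² = 2 g H.
v₀ sin 28.5° = √(2 × 9.8 × 21.1) = 20.34 m/s.
v₀ = 20.34 / sin 28.5° = 20.34 / 0.4772 = 42.6 m/s.

42.6 m/s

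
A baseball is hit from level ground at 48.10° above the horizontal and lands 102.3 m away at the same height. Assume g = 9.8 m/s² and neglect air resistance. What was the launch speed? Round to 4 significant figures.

On level ground, R = v₀² sin(2θ) / g, so v₀ = √(R g / sin 2θ).
sin(2 × 48.10°) = 0.9942.
v₀ = √(102.3 × 9.8 / 0.9942) = √1008.4 = 31.76 m/s.

31.76 m/s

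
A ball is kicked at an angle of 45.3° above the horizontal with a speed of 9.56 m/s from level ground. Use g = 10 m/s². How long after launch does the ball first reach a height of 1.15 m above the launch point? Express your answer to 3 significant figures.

v_y0 = 9.56 sin 45.3° = 6.795 m/s.
Set y = v_y0 t − ½ g t² = 1.15: 5.000 t² − 6.795 t + 1.15 = 0.
t = [6.795 ± √(46.17 − 23.00)] / 10 = (6.795 ± 4.814) / 10, giving t = 0.198 s or t = 1.16 s.
The ball is on the way up at the first time, so t = 0.198 s.

0.198 s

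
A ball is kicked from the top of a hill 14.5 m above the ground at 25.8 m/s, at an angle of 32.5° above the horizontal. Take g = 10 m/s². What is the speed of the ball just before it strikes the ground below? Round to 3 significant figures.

30.9 m/s

v_x = 25.8 cos 32.5° = 21.76 m/s is unchanged throughout.
For the vertical component, v_y² = v_y0² + 2 g h = (13.86)² + 2×10×14.5 = 482.1, so |v_y| = 21.96 m/s.
Impact speed = √(v_x² + v_y²) = √(473.5 + 482.1) = 30.9 m/s.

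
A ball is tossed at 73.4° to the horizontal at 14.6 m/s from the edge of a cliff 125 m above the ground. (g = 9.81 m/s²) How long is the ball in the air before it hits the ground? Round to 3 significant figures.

Vertical component: v_y = 14.6 sin 73.4° = 13.99 m/s.
Taking up as positive with launch at y = 125 m, landing at y = 0: 0 = 125 + 13.99 t − ½(9.81) t².
Solving 4.905 t² − 13.99 t − 125 = 0 gives t = [13.99 + √(13.99² + 4·4.905·125)] / 9.810 = 6.67 s.

6.67 s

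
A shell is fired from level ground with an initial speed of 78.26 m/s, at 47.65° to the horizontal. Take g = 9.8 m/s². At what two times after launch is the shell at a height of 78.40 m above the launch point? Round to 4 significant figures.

v_y0 = 78.26 sin 47.65° = 57.838 m/s.
Set y = v_y0 t − ½ g t² = 78.40: 4.900 t² − 57.838 t + 78.40 = 0.
t = [57.838 ± √(3345.2 − 1536.6)] / 9.8 = (57.838 ± 42.528) / 9.8, giving t = 1.562 s or t = 10.24 s.
So the shell is at 78.40 m at t = 1.562 s (rising) and t = 10.24 s (falling).

1.562 s and 10.24 s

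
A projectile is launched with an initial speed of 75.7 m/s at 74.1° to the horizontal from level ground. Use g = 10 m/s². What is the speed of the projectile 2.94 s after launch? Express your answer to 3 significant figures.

v_x = 75.7 cos 74.1° = 20.74 m/s (constant).
v_y(t) = 75.7 sin 74.1° − g t = 72.80 − 10 × 2.94 = 43.40 m/s.
Speed = √(v_x² + v_y²) = √(430.1 + 1884) = 48.1 m/s.

48.1 m/s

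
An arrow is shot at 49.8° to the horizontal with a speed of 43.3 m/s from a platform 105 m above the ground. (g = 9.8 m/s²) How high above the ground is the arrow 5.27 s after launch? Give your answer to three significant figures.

v_y0 = 43.3 sin 49.8° = 33.07 m/s.
y(t) = 105 + v_y0 t − ½ g t² = 105 + 33.07×5.27 − ½×9.8×5.27² = 143 m.

143 m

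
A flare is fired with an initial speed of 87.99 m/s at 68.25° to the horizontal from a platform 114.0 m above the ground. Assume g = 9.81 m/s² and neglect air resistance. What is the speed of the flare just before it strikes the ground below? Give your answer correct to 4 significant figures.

v_x = 87.99 cos 68.25° = 32.605 m/s is unchanged throughout.
For the vertical component, v_y² = v_y0² + 2 g h = (81.726)² + 2×9.81×114.0 = 8915.8, so |v_y| = 94.424 m/s.
Impact speed = √(v_x² + v_y²) = √(1063.1 + 8915.8) = 99.89 m/s.

99.89 m/s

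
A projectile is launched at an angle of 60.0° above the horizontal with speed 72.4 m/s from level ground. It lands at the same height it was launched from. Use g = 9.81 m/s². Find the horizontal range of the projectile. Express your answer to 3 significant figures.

Components: v_x = 72.4 cos 60.0° = 36.20 m/s, v_y = 72.4 sin 60.0° = 62.70 m/s.
Time of flight (same landing height): t = 2 v_y / g = 2 × 62.70 / 9.81 = 12.78 s.
Range: R = v_x · t = 36.20 × 12.78 = 463 m.

463 m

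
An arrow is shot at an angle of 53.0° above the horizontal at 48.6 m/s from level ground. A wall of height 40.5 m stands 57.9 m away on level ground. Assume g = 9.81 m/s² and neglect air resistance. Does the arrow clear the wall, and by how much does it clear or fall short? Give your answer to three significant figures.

Yes — it clears the wall by 17.1 m.

v_x = 48.6 cos 53.0° = 29.25 m/s; v_y0 = 48.6 sin 53.0° = 38.81 m/s.
Time to reach the wall: t = 57.9 / 29.25 = 1.979 s.
Height at that point: y = 38.81×1.979 − 4.905×1.979² = 57.59 m.
That is 57.59 − 40.5 = 17.1 m above the top of the wall, so the arrow clears it.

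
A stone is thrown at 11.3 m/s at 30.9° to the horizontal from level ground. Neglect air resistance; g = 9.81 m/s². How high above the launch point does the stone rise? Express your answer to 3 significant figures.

1.72 m

Vertical component of launch velocity: v_y = 11.3 sin 30.9° = 5.803 m/s.
At the highest point the vertical velocity is zero, so v_y² = 2 g h_max.
h_max = (5.803)² / (2 × 9.81) = 33.67 / 19.62 = 1.72 m.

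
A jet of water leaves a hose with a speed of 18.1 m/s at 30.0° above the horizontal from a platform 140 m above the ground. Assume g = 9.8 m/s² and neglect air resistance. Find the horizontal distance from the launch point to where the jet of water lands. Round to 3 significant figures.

Components: v_x = 18.1 cos 30.0° = 15.68 m/s, v_y = 18.1 sin 30.0° = 9.050 m/s.
Vertical: 0 = 140 + 9.050 t − ½(9.8) t² ⇒ 4.900 t² − 9.050 t − 140 = 0.
t = [9.050 + √(81.90 + 2744)] / 9.800 = 6.348 s.
Horizontal: R = v_x · t = 15.68 × 6.348 = 99.5 m.

99.5 m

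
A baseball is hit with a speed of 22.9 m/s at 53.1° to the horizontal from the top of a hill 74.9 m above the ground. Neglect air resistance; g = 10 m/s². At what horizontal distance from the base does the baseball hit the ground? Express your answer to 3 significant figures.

84.1 m

Components: v_x = 22.9 cos 53.1° = 13.75 m/s, v_y = 22.9 sin 53.1° = 18.31 m/s.
Vertical: 0 = 74.9 + 18.31 t − ½(10) t² ⇒ 5.000 t² − 18.31 t − 74.9 = 0.
t = [18.31 + √(335.3 + 1498)] / 10.00 = 6.113 s.
Horizontal: R = v_x · t = 13.75 × 6.113 = 84.1 m.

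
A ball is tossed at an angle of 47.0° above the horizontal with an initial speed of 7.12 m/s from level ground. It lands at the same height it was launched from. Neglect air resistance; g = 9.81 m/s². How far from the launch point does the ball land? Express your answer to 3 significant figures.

5.16 m

For level ground, R = v₀² sin(2θ) / g.
sin(2 × 47.0°) = sin 94.00° = 0.9976.
R = (7.12)² × 0.9976 / 9.81 = 5.16 m.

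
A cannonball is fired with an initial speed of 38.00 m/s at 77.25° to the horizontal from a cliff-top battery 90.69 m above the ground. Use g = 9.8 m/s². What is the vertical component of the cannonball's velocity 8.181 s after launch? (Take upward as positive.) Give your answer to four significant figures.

-43.11 m/s

Initial vertical component: v_y0 = 38.00 sin 77.25° = 37.063 m/s.
v_y(t) = v_y0 − g t = 37.063 − 9.8 × 8.181 = -43.11 m/s.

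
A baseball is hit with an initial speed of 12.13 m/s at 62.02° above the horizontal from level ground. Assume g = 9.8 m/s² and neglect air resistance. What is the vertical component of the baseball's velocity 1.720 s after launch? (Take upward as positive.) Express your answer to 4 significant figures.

Initial vertical component: v_y0 = 12.13 sin 62.02° = 10.712 m/s.
v_y(t) = v_y0 − g t = 10.712 − 9.8 × 1.720 = -6.144 m/s.

-6.144 m/s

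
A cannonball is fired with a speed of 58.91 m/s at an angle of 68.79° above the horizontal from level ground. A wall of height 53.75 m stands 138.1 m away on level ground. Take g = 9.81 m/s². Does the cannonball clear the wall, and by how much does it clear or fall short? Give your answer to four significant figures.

Yes — it clears the wall by 96.17 m.

v_x = 58.91 cos 68.79° = 21.313 m/s; v_y0 = 58.91 sin 68.79° = 54.919 m/s.
Time to reach the wall: t = 138.1 / 21.313 = 6.4796 s.
Height at that point: y = 54.919×6.4796 − 4.905×6.4796² = 149.92 m.
That is 149.92 − 53.75 = 96.17 m above the top of the wall, so the cannonball clears it.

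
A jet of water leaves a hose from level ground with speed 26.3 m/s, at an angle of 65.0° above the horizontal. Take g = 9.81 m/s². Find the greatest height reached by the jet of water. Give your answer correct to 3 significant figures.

29.0 m

Vertical component of launch velocity: v_y = 26.3 sin 65.0° = 23.84 m/s.
At the highest point the vertical velocity is zero, so v_y² = 2 g h_max.
h_max = (23.84)² / (2 × 9.81) = 568.3 / 19.62 = 29.0 m.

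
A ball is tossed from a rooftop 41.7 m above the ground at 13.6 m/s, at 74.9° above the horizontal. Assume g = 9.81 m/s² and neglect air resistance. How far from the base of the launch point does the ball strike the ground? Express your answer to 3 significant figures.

16.1 m

Components: v_x = 13.6 cos 74.9° = 3.543 m/s, v_y = 13.6 sin 74.9° = 13.13 m/s.
Vertical: 0 = 41.7 + 13.13 t − ½(9.81) t² ⇒ 4.905 t² − 13.13 t − 41.7 = 0.
t = [13.13 + √(172.4 + 818.2)] / 9.810 = 4.547 s.
Horizontal: R = v_x · t = 3.543 × 4.547 = 16.1 m.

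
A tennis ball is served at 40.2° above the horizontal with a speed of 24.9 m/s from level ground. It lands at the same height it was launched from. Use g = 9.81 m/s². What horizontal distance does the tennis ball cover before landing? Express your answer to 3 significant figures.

62.3 m

For level ground, R = v₀² sin(2θ) / g.
sin(2 × 40.2°) = sin 80.40° = 0.9860.
R = (24.9)² × 0.9860 / 9.81 = 62.3 m.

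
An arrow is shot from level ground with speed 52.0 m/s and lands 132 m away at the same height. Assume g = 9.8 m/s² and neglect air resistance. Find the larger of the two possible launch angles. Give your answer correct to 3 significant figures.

75.7°

Level-ground range: R = v₀² sin(2θ)/g ⇒ sin 2θ = R g / v₀² = 132×9.8/52.0² = 0.4784.
2θ = arcsin(0.4784) = 28.58° or 180° − 28.58° = 151.42°.
So θ = 14.3° or θ = 75.7°.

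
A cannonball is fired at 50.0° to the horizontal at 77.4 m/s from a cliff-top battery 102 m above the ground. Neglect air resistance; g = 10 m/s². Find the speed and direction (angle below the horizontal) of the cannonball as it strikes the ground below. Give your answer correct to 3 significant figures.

v_x = 77.4 cos 50.0° = 49.75 m/s (constant).
|v_y| at impact = √((59.29)² + 2×10×102) = 74.53 m/s.
Speed = √(49.75² + 74.53²) = 89.6 m/s; angle = arctan(74.53/49.75) = 56.3° below horizontal.

89.6 m/s at 56.3° below the horizontal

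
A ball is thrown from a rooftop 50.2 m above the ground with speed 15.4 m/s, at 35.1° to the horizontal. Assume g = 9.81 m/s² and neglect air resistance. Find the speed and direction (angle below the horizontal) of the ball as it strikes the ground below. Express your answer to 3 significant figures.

35.0 m/s at 68.9° below the horizontal

v_x = 15.4 cos 35.1° = 12.60 m/s (constant).
|v_y| at impact = √((8.855)² + 2×9.81×50.2) = 32.61 m/s.
Speed = √(12.60² + 32.61²) = 35.0 m/s; angle = arctan(32.61/12.60) = 68.9° below horizontal.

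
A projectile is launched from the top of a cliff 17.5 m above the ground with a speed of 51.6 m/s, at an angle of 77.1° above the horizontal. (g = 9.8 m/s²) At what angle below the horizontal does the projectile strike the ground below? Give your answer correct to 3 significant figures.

77.9°

v_x = 51.6 cos 77.1° = 11.52 m/s.
At impact |v_y| = √(v_y0² + 2 g h) = √(50.30² + 2×9.8×17.5) = 53.60 m/s.
Angle below horizontal = arctan(|v_y| / v_x) = arctan(53.60 / 11.52) = 77.9°.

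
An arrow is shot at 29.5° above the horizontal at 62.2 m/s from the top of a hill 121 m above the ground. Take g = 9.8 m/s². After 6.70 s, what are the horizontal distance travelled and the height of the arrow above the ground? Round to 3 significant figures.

x = 363 m, y = 106 m

v_x = 62.2 cos 29.5° = 54.14 m/s; v_y0 = 62.2 sin 29.5° = 30.63 m/s.
x = v_x t = 54.14 × 6.70 = 363 m.
y = 121 + v_y0 t − ½ g t² = 106 m.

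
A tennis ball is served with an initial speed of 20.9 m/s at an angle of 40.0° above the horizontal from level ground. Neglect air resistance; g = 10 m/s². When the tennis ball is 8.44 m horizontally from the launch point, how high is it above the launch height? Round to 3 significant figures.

v_x = 20.9 cos 40.0° = 16.01 m/s, v_y0 = 20.9 sin 40.0° = 13.43 m/s.
Time to reach x = 8.44 m: t = x / v_x = 8.44 / 16.01 = 0.5272 s.
y = v_y0 t − ½ g t² = 13.43×0.5272 − 5.000×0.5272² = 5.69 m.

5.69 m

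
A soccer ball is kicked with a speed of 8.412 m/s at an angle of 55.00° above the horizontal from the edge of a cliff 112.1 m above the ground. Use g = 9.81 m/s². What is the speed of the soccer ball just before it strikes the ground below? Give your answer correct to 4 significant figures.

v_x = 8.412 cos 55.00° = 4.8249 m/s is unchanged throughout.
For the vertical component, v_y² = v_y0² + 2 g h = (6.8907)² + 2×9.81×112.1 = 2246.9, so |v_y| = 47.401 m/s.
Impact speed = √(v_x² + v_y²) = √(23.280 + 2246.9) = 47.65 m/s.

47.65 m/s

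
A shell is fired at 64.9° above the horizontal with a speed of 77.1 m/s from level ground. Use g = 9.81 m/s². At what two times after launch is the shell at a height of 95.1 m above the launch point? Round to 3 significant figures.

v_y0 = 77.1 sin 64.9° = 69.82 m/s.
Set y = v_y0 t − ½ g t² = 95.1: 4.905 t² − 69.82 t + 95.1 = 0.
t = [69.82 ± √(4875 − 1866)] / 9.81 = (69.82 ± 54.85) / 9.81, giving t = 1.53 s or t = 12.7 s.
So the shell is at 95.1 m at t = 1.53 s (rising) and t = 12.7 s (falling).

1.53 s and 12.7 s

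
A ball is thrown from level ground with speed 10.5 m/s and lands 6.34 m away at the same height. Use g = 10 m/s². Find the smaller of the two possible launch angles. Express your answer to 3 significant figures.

Level-ground range: R = v₀² sin(2θ)/g ⇒ sin 2θ = R g / v₀² = 6.34×10/10.5² = 0.5751.
2θ = arcsin(0.5751) = 35.11° or 180° − 35.11° = 144.89°.
So θ = 17.6° or θ = 72.4°.

17.6°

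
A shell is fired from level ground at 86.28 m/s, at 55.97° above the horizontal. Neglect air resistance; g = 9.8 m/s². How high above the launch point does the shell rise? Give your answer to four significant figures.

260.9 m

Vertical component of launch velocity: v_y = 86.28 sin 55.97° = 71.504 m/s.
At the highest point the vertical velocity is zero, so v_y² = 2 g h_max.
h_max = (71.504)² / (2 × 9.8) = 5112.8 / 19.60 = 260.9 m.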